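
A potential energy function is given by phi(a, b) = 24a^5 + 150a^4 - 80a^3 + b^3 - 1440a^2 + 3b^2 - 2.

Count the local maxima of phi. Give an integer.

2

phi separates as a function of a plus a function of b, so ∇phi=0 decouples.
∂phi/∂a = 120a(a - 2)(a + 3)(a + 4) = 0 at a ∈ {-4, -3, 0, 2}; ∂phi/∂b = 3b(b + 2) = 0 at b ∈ {-2, 0}.
The Hessian is diagonal: diag(phi_aa, phi_bb). Second derivatives: phi_aa(-4)=-2880, phi_aa(-3)=1800, phi_aa(0)=-2880, phi_aa(2)=7200; phi_bb(-2)=-6, phi_bb(0)=6.
Local maxima occur where both diagonal entries negative: (-4, -2), (0, -2). Count: 2.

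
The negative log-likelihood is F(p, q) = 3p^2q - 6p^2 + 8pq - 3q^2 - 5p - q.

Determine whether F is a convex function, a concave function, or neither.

neither

The term 3p^2q is cubic, so the Hessian is not constant.
∂²F/∂p² = 6q - 12, which takes both signs as q varies (negative for sufficiently negative q). A diagonal entry of the Hessian changing sign means the Hessian is neither positive- nor negative-semidefinite on all of R^2.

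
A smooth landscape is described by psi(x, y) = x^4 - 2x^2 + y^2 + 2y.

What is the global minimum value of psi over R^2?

psi(x,y) separates as P(x) + Q(y), so its minimum is min P + min Q.
P'(x) = 4x(x - 1)(x + 1) vanishes at x ∈ {-1, 0, 1}; Q'(y) = 2y + 2 vanishes at y ∈ {-1}.
Local minima of P (where P''>0): P(-1)=-1, P(1)=-1. Local minima of Q: Q(-1)=-1.
So the global minimum of psi is P(-1) + Q(-1) = -1 − 1 = -2, attained at (-1, -1).

-2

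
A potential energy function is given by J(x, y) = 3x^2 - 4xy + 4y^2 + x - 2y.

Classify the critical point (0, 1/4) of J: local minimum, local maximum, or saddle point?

The Hessian of J is constant: H = [[6, -4], [-4, 8]].
det(H) = 6·8 − (-4)² = 32.
det(H) > 0 and tr(H) = 14 > 0, so H is positive definite and the point is a local minimum.

local minimum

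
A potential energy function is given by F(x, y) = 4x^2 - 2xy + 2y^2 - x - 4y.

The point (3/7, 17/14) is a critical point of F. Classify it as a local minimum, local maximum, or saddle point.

local minimum

The Hessian of F is constant: H = [[8, -2], [-2, 4]].
det(H) = 8·4 − (-2)² = 28.
det(H) > 0 and tr(H) = 12 > 0, so H is positive definite and the point is a local minimum.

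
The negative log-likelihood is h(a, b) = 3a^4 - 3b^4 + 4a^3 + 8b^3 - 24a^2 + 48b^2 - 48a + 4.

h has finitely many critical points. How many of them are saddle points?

h separates as a function of a plus a function of b, so ∇h=0 decouples.
∂h/∂a = 12(a - 2)(a + 1)(a + 2) = 0 at a ∈ {-2, -1, 2}; ∂h/∂b = -12b(b - 4)(b + 2) = 0 at b ∈ {-2, 0, 4}.
The Hessian is diagonal: diag(h_aa, h_bb). Second derivatives: h_aa(-2)=48, h_aa(-1)=-36, h_aa(2)=144; h_bb(-2)=-144, h_bb(0)=96, h_bb(4)=-288.
Saddle points occur where the two diagonal entries have opposite signs: (-2, -2), (-2, 4), (-1, 0), (2, -2), (2, 4). Count: 5.

5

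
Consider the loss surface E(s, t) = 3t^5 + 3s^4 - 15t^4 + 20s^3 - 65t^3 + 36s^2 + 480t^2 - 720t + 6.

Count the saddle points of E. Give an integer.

E separates as a function of s plus a function of t, so ∇E=0 decouples.
∂E/∂s = 12s(s + 2)(s + 3) = 0 at s ∈ {-3, -2, 0}; ∂E/∂t = 15(t - 4)(t - 3)(t - 1)(t + 4) = 0 at t ∈ {-4, 1, 3, 4}.
The Hessian is diagonal: diag(E_ss, E_tt). Second derivatives: E_ss(-3)=36, E_ss(-2)=-24, E_ss(0)=72; E_tt(-4)=-4200, E_tt(1)=450, E_tt(3)=-210, E_tt(4)=360.
Saddle points occur where the two diagonal entries have opposite signs: (-3, -4), (-3, 3), (-2, 1), (-2, 4), (0, -4), (0, 3). Count: 6.

6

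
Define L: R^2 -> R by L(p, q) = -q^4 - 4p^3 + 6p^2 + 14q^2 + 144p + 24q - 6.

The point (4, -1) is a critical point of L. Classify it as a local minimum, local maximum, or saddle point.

saddle point

The mixed partial ∂²L/∂p∂q is 0, so the Hessian at any point is diag(L_pp, L_qq) = diag(12(-2p + 1), 4(-3q^2 + 7)).
At (4, -1): H = diag(-84, 16).
The eigenvalues have opposite signs, so H is indefinite: a saddle point.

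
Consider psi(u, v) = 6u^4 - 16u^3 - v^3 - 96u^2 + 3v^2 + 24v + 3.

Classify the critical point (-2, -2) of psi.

The mixed partial ∂²psi/∂u∂v is 0, so the Hessian at any point is diag(psi_uu, psi_vv) = diag(24(3u^2 - 4u - 8), 6(-v + 1)).
At (-2, -2): H = diag(288, 18).
Both eigenvalues are positive, so H is positive definite: a local minimum.

local minimum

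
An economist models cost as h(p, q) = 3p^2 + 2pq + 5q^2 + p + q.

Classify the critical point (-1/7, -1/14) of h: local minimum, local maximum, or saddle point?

The Hessian of h is constant: H = [[6, 2], [2, 10]].
det(H) = 6·10 − 2² = 56.
det(H) > 0 and tr(H) = 16 > 0, so H is positive definite and the point is a local minimum.

local minimum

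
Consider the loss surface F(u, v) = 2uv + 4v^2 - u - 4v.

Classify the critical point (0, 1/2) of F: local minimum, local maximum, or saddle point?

The Hessian of F is constant: H = [[0, 2], [2, 8]].
det(H) = 0·8 − 2² = -4.
Since det(H) < 0, H is indefinite and the critical point is a saddle point.

saddle point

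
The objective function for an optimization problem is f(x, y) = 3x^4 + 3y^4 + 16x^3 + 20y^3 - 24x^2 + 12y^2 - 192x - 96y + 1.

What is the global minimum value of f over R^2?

f(x,y) separates as P(x) + Q(y) + 1, so its minimum is min P + min Q + 1.
P'(x) = 12(x - 2)(x + 2)(x + 4) vanishes at x ∈ {-4, -2, 2}; Q'(y) = 12(y - 1)(y + 2)(y + 4) vanishes at y ∈ {-4, -2, 1}.
Local minima of P (where P''>0): P(-4)=128, P(2)=-304. Local minima of Q: Q(-4)=64, Q(1)=-61.
So the global minimum of f is P(2) + Q(1) + 1 = -304 − 61 + 1 = -364, attained at (2, 1).

-364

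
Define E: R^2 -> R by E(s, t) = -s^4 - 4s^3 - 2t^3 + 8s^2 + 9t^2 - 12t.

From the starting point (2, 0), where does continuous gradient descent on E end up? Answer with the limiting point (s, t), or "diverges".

diverges

E is separable, so gradient descent decouples: s follows -∂E/∂s, t follows -∂E/∂t.
∂E/∂s = -4s(s - 1)(s + 4); at s=2 this is -48, so s increases.
∂E/∂t = -6(t - 2)(t - 1); at t=0 this is -12, so t increases.
The s-coordinate has no critical point in that direction and runs off to infinity.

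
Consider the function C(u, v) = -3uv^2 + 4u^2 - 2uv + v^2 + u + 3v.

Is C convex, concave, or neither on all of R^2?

neither

The term -3uv^2 is cubic, so the Hessian is not constant.
∂²C/∂v² = -6u + 2, which takes both signs as u varies (negative for sufficiently large u). A diagonal entry of the Hessian changing sign means the Hessian is neither positive- nor negative-semidefinite on all of R^2.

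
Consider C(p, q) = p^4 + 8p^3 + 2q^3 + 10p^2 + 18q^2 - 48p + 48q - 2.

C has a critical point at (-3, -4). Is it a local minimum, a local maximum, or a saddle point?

local maximum

The mixed partial ∂²C/∂p∂q is 0, so the Hessian at any point is diag(C_pp, C_qq) = diag(4(3p^2 + 12p + 5), 12(q + 3)).
At (-3, -4): H = diag(-16, -12).
Both eigenvalues are negative, so H is negative definite: a local maximum.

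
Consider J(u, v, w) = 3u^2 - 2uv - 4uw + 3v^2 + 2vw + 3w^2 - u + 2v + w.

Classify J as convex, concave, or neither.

convex

J is quadratic, so its Hessian is the constant matrix H = [[6, -2, -4], [-2, 6, 2], [-4, 2, 6]].
Leading principal minors: 6, 32, 104.
All positive ⇒ H ≻ 0 ⇒ convex.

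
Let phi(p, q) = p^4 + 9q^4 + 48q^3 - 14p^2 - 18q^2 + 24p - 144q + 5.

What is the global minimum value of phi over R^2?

-592

phi(p,q) separates as A(p) + B(q) + 5, so its minimum is min A + min B + 5.
A'(p) = 4(p - 2)(p - 1)(p + 3) vanishes at p ∈ {-3, 1, 2}; B'(q) = 36(q - 1)(q + 1)(q + 4) vanishes at q ∈ {-4, -1, 1}.
Local minima of A (where A''>0): A(-3)=-117, A(2)=8. Local minima of B: B(-4)=-480, B(1)=-105.
So the global minimum of phi is A(-3) + B(-4) + 5 = -117 − 480 + 5 = -592, attained at (-3, -4).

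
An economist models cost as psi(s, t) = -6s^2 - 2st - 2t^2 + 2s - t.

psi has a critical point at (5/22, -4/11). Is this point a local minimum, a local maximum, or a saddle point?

The Hessian of psi is constant: H = [[-12, -2], [-2, -4]].
det(H) = (-12)·(-4) − (-2)² = 44.
det(H) > 0 and tr(H) = -16 < 0, so H is negative definite and the point is a local maximum.

local maximum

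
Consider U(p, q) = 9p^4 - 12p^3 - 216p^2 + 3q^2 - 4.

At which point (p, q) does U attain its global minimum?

(4, 0)

U(p,q) separates as A(p) + B(q) − 4, so its minimum is min A + min B − 4.
A'(p) = 36p(p - 4)(p + 3) vanishes at p ∈ {-3, 0, 4}; B'(q) = 6q vanishes at q ∈ {0}.
Local minima of A (where A''>0): A(-3)=-891, A(4)=-1920. Local minima of B: B(0)=0.
So the global minimum of U is A(4) + B(0) − 4 = -1920 + 0 − 4 = -1924, attained at (4, 0).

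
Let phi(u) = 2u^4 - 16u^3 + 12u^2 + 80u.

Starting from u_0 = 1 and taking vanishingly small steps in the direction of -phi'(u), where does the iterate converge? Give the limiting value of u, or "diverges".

phi'(u) = 8(u - 5)(u - 2)(u + 1), so phi'(1) = 64.
Gradient descent moves in the -phi' direction, i.e. u is decreasing.
The nearest critical point in that direction is u = -1, where phi'' = 144 > 0 (a local minimum). The iterate converges there.

-1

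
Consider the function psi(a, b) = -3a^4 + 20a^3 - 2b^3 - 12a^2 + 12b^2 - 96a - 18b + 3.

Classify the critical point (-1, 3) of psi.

The mixed partial ∂²psi/∂a∂b is 0, so the Hessian at any point is diag(psi_aa, psi_bb) = diag(12(-3a^2 + 10a - 2), 12(-b + 2)).
At (-1, 3): H = diag(-180, -12).
Both eigenvalues are negative, so H is negative definite: a local maximum.

local maximum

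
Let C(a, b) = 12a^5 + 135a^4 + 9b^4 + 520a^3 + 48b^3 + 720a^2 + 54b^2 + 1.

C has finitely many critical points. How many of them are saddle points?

C separates as a function of a plus a function of b, so ∇C=0 decouples.
∂C/∂a = 60a(a + 2)(a + 3)(a + 4) = 0 at a ∈ {-4, -3, -2, 0}; ∂C/∂b = 36b(b + 1)(b + 3) = 0 at b ∈ {-3, -1, 0}.
The Hessian is diagonal: diag(C_aa, C_bb). Second derivatives: C_aa(-4)=-480, C_aa(-3)=180, C_aa(-2)=-240, C_aa(0)=1440; C_bb(-3)=216, C_bb(-1)=-72, C_bb(0)=108.
Saddle points occur where the two diagonal entries have opposite signs: (-4, -3), (-4, 0), (-3, -1), (-2, -3), (-2, 0), (0, -1). Count: 6.

6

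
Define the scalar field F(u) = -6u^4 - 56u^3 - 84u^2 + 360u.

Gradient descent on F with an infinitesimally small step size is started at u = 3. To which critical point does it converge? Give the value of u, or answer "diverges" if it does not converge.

diverges

F'(u) = -24(u - 1)(u + 3)(u + 5), so F'(3) = -2304.
Gradient descent moves in the -F' direction, i.e. u is increasing.
There is no critical point above u=3, and F' keeps the same sign, so the iterate runs off to +∞.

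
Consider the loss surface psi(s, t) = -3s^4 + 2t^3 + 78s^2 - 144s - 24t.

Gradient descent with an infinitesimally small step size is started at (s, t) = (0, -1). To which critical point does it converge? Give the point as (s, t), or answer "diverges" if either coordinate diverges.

(1, 2)

psi is separable, so gradient descent decouples: s follows -∂psi/∂s, t follows -∂psi/∂t.
∂psi/∂s = -12(s - 3)(s - 1)(s + 4); at s=0 this is -144, so s increases.
∂psi/∂t = 6(t - 2)(t + 2); at t=-1 this is -18, so t increases.
s converges to its nearest critical value 1 (a local min of the s-part); t converges to 2. The iterate converges to (1, 2).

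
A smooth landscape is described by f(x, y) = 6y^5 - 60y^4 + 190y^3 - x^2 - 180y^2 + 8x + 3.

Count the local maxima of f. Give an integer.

f separates as a function of x plus a function of y, so ∇f=0 decouples.
∂f/∂x = -2(x - 4) = 0 at x ∈ {4}; ∂f/∂y = 30y(y - 4)(y - 3)(y - 1) = 0 at y ∈ {0, 1, 3, 4}.
The Hessian is diagonal: diag(f_xx, f_yy). Second derivatives: f_xx(4)=-2; f_yy(0)=-360, f_yy(1)=180, f_yy(3)=-180, f_yy(4)=360.
Local maxima occur where both diagonal entries negative: (4, 0), (4, 3). Count: 2.

2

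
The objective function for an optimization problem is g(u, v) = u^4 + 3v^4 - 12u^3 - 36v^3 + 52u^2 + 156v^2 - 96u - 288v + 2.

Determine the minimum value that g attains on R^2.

-254

g(u,v) separates as P(u) + Q(v) + 2, so its minimum is min P + min Q + 2.
P'(u) = 4(u - 4)(u - 3)(u - 2) vanishes at u ∈ {2, 3, 4}; Q'(v) = 12(v - 4)(v - 3)(v - 2) vanishes at v ∈ {2, 3, 4}.
Local minima of P (where P''>0): P(2)=-64, P(4)=-64. Local minima of Q: Q(2)=-192, Q(4)=-192.
So the global minimum of g is P(2) + Q(2) + 2 = -64 − 192 + 2 = -254, attained at (2, 2).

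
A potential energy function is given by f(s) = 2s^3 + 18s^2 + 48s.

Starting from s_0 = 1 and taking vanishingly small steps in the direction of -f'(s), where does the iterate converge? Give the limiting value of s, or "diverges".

-2

f'(s) = 6(s + 2)(s + 4), so f'(1) = 90.
Gradient descent moves in the -f' direction, i.e. s is decreasing.
The nearest critical point in that direction is s = -2, where f'' = 12 > 0 (a local minimum). The iterate converges there.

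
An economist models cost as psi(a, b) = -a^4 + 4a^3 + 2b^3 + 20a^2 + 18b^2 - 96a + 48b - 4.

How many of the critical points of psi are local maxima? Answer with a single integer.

2

psi separates as a function of a plus a function of b, so ∇psi=0 decouples.
∂psi/∂a = -4(a - 4)(a - 2)(a + 3) = 0 at a ∈ {-3, 2, 4}; ∂psi/∂b = 6(b + 2)(b + 4) = 0 at b ∈ {-4, -2}.
The Hessian is diagonal: diag(psi_aa, psi_bb). Second derivatives: psi_aa(-3)=-140, psi_aa(2)=40, psi_aa(4)=-56; psi_bb(-4)=-12, psi_bb(-2)=12.
Local maxima occur where both diagonal entries negative: (-3, -4), (4, -4). Count: 2.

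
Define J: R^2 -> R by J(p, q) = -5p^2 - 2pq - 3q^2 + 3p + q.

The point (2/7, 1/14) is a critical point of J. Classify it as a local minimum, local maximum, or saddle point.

local maximum

The Hessian of J is constant: H = [[-10, -2], [-2, -6]].
det(H) = (-10)·(-6) − (-2)² = 56.
det(H) > 0 and tr(H) = -16 < 0, so H is negative definite and the point is a local maximum.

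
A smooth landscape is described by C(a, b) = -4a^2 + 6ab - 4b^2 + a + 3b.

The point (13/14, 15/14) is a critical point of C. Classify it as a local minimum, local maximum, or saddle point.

The Hessian of C is constant: H = [[-8, 6], [6, -8]].
det(H) = (-8)·(-8) − 6² = 28.
det(H) > 0 and tr(H) = -16 < 0, so H is negative definite and the point is a local maximum.

local maximum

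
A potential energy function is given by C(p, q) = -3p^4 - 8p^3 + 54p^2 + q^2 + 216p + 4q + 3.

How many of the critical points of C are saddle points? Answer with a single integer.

2

C separates as a function of p plus a function of q, so ∇C=0 decouples.
∂C/∂p = -12(p - 3)(p + 2)(p + 3) = 0 at p ∈ {-3, -2, 3}; ∂C/∂q = 2(q + 2) = 0 at q ∈ {-2}.
The Hessian is diagonal: diag(C_pp, C_qq). Second derivatives: C_pp(-3)=-72, C_pp(-2)=60, C_pp(3)=-360; C_qq(-2)=2.
Saddle points occur where the two diagonal entries have opposite signs: (-3, -2), (3, -2). Count: 2.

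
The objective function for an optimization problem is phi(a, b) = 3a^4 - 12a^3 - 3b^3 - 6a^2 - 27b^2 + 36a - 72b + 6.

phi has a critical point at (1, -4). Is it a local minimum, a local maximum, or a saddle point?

saddle point

The mixed partial ∂²phi/∂a∂b is 0, so the Hessian at any point is diag(phi_aa, phi_bb) = diag(12(3a^2 - 6a - 1), -18(b + 3)).
At (1, -4): H = diag(-48, 18).
The eigenvalues have opposite signs, so H is indefinite: a saddle point.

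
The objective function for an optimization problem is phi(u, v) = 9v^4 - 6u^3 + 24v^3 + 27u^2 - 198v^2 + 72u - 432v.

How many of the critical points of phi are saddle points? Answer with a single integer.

phi separates as a function of u plus a function of v, so ∇phi=0 decouples.
∂phi/∂u = -18(u - 4)(u + 1) = 0 at u ∈ {-1, 4}; ∂phi/∂v = 36(v - 3)(v + 1)(v + 4) = 0 at v ∈ {-4, -1, 3}.
The Hessian is diagonal: diag(phi_uu, phi_vv). Second derivatives: phi_uu(-1)=90, phi_uu(4)=-90; phi_vv(-4)=756, phi_vv(-1)=-432, phi_vv(3)=1008.
Saddle points occur where the two diagonal entries have opposite signs: (-1, -1), (4, -4), (4, 3). Count: 3.

3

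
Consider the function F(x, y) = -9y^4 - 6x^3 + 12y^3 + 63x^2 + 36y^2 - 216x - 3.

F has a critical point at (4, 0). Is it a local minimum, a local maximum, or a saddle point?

The mixed partial ∂²F/∂x∂y is 0, so the Hessian at any point is diag(F_xx, F_yy) = diag(18(-2x + 7), 36(-3y^2 + 2y + 2)).
At (4, 0): H = diag(-18, 72).
The eigenvalues have opposite signs, so H is indefinite: a saddle point.

saddle point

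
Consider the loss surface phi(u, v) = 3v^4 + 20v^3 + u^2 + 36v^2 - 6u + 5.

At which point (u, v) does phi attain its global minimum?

phi(u,v) separates as P(u) + Q(v) + 5, so its minimum is min P + min Q + 5.
P'(u) = 2u - 6 vanishes at u ∈ {3}; Q'(v) = 12v(v + 2)(v + 3) vanishes at v ∈ {-3, -2, 0}.
Local minima of P (where P''>0): P(3)=-9. Local minima of Q: Q(-3)=27, Q(0)=0.
So the global minimum of phi is P(3) + Q(0) + 5 = -9 + 0 + 5 = -4, attained at (3, 0).

(3, 0)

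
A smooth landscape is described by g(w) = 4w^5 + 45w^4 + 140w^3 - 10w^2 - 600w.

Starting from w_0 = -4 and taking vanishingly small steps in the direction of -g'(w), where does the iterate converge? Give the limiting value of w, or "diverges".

-3

g'(w) = 20(w - 1)(w + 2)(w + 3)(w + 5), so g'(-4) = -200.
Gradient descent moves in the -g' direction, i.e. w is increasing.
The nearest critical point in that direction is w = -3, where g'' = 160 > 0 (a local minimum). The iterate converges there.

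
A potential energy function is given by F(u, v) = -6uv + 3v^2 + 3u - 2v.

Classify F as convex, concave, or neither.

F is quadratic, so its Hessian is the constant matrix H = [[0, -6], [-6, 6]].
det(H) = -36, tr(H) = 6.
det(H) < 0, so H is indefinite: neither convex nor concave.

neither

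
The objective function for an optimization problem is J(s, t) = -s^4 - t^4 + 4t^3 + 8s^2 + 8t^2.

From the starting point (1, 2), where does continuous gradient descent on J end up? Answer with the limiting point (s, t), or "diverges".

(0, 0)

J is separable, so gradient descent decouples: s follows -∂J/∂s, t follows -∂J/∂t.
∂J/∂s = -4s(s - 2)(s + 2); at s=1 this is 12, so s decreases.
∂J/∂t = -4t(t - 4)(t + 1); at t=2 this is 48, so t decreases.
s converges to its nearest critical value 0 (a local min of the s-part); t converges to 0. The iterate converges to (0, 0).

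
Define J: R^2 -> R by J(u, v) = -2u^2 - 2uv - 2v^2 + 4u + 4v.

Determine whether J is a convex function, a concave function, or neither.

concave

J is quadratic, so its Hessian is the constant matrix H = [[-4, -2], [-2, -4]].
det(H) = 12, tr(H) = -8.
det(H) > 0 and tr(H) < 0, so H is negative definite everywhere: concave.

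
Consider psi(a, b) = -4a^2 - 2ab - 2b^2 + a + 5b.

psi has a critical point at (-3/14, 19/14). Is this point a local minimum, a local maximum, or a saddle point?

The Hessian of psi is constant: H = [[-8, -2], [-2, -4]].
det(H) = (-8)·(-4) − (-2)² = 28.
det(H) > 0 and tr(H) = -12 < 0, so H is negative definite and the point is a local maximum.

local maximum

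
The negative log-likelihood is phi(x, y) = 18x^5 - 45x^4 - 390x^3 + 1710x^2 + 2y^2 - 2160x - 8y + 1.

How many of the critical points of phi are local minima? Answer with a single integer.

phi separates as a function of x plus a function of y, so ∇phi=0 decouples.
∂phi/∂x = 90(x - 3)(x - 2)(x - 1)(x + 4) = 0 at x ∈ {-4, 1, 2, 3}; ∂phi/∂y = 4(y - 2) = 0 at y ∈ {2}.
The Hessian is diagonal: diag(phi_xx, phi_yy). Second derivatives: phi_xx(-4)=-18900, phi_xx(1)=900, phi_xx(2)=-540, phi_xx(3)=1260; phi_yy(2)=4.
Local minima occur where both diagonal entries positive: (1, 2), (3, 2). Count: 2.

2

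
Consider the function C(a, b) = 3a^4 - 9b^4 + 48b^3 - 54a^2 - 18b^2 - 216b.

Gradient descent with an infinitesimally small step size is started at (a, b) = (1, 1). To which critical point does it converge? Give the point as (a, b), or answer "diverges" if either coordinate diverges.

(3, 2)

C is separable, so gradient descent decouples: a follows -∂C/∂a, b follows -∂C/∂b.
∂C/∂a = 12a(a - 3)(a + 3); at a=1 this is -96, so a increases.
∂C/∂b = -36(b - 3)(b - 2)(b + 1); at b=1 this is -144, so b increases.
a converges to its nearest critical value 3 (a local min of the a-part); b converges to 2. The iterate converges to (3, 2).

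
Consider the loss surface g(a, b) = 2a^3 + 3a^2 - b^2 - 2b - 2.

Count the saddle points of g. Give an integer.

1

g separates as a function of a plus a function of b, so ∇g=0 decouples.
∂g/∂a = 6a(a + 1) = 0 at a ∈ {-1, 0}; ∂g/∂b = -2(b + 1) = 0 at b ∈ {-1}.
The Hessian is diagonal: diag(g_aa, g_bb). Second derivatives: g_aa(-1)=-6, g_aa(0)=6; g_bb(-1)=-2.
Saddle points occur where the two diagonal entries have opposite signs: (0, -1). Count: 1.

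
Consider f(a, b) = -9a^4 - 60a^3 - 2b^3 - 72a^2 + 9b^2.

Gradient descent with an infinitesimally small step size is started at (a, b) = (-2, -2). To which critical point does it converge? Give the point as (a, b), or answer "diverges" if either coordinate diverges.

f is separable, so gradient descent decouples: a follows -∂f/∂a, b follows -∂f/∂b.
∂f/∂a = -36a(a + 1)(a + 4); at a=-2 this is -144, so a increases.
∂f/∂b = -6b(b - 3); at b=-2 this is -60, so b increases.
a converges to its nearest critical value -1 (a local min of the a-part); b converges to 0. The iterate converges to (-1, 0).

(-1, 0)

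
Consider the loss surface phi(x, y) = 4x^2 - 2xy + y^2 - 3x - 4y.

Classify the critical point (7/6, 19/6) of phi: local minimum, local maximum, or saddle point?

local minimum

The Hessian of phi is constant: H = [[8, -2], [-2, 2]].
det(H) = 8·2 − (-2)² = 12.
det(H) > 0 and tr(H) = 10 > 0, so H is positive definite and the point is a local minimum.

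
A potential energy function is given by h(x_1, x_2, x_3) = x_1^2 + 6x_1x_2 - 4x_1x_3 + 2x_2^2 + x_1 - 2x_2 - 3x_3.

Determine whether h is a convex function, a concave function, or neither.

h is quadratic, so its Hessian is the constant matrix H = [[2, 6, -4], [6, 4, 0], [-4, 0, 0]].
Leading principal minors: 2, -28, -64.
Neither pattern holds ⇒ H is indefinite ⇒ neither convex nor concave.

neither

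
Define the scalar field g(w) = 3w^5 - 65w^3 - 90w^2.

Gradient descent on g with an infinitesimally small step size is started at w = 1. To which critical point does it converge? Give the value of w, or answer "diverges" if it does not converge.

g'(w) = 15w(w - 4)(w + 1)(w + 3), so g'(1) = -360.
Gradient descent moves in the -g' direction, i.e. w is increasing.
The nearest critical point in that direction is w = 4, where g'' = 2100 > 0 (a local minimum). The iterate converges there.

4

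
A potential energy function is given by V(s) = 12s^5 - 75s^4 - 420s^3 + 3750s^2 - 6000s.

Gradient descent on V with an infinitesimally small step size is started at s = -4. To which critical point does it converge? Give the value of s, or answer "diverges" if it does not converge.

1

V'(s) = 60(s - 5)(s - 4)(s - 1)(s + 5), so V'(-4) = -21600.
Gradient descent moves in the -V' direction, i.e. s is increasing.
The nearest critical point in that direction is s = 1, where V'' = 4320 > 0 (a local minimum). The iterate converges there.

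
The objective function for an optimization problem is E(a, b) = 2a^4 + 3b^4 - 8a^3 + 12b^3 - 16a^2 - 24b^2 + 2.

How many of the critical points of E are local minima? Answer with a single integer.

E separates as a function of a plus a function of b, so ∇E=0 decouples.
∂E/∂a = 8a(a - 4)(a + 1) = 0 at a ∈ {-1, 0, 4}; ∂E/∂b = 12b(b - 1)(b + 4) = 0 at b ∈ {-4, 0, 1}.
The Hessian is diagonal: diag(E_aa, E_bb). Second derivatives: E_aa(-1)=40, E_aa(0)=-32, E_aa(4)=160; E_bb(-4)=240, E_bb(0)=-48, E_bb(1)=60.
Local minima occur where both diagonal entries positive: (-1, -4), (-1, 1), (4, -4), (4, 1). Count: 4.

4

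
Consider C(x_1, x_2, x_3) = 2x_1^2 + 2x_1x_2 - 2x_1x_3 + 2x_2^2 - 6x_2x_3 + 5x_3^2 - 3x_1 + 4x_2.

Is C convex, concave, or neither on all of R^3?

convex

C is quadratic, so its Hessian is the constant matrix H = [[4, 2, -2], [2, 4, -6], [-2, -6, 10]].
Leading principal minors: 4, 12, 8.
All positive ⇒ H ≻ 0 ⇒ convex.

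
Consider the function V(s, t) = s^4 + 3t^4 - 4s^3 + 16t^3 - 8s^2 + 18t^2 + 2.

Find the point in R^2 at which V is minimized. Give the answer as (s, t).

V(s,t) separates as P(s) + Q(t) + 2, so its minimum is min P + min Q + 2.
P'(s) = 4s(s - 4)(s + 1) vanishes at s ∈ {-1, 0, 4}; Q'(t) = 12t(t + 1)(t + 3) vanishes at t ∈ {-3, -1, 0}.
Local minima of P (where P''>0): P(-1)=-3, P(4)=-128. Local minima of Q: Q(-3)=-27, Q(0)=0.
So the global minimum of V is P(4) + Q(-3) + 2 = -128 − 27 + 2 = -153, attained at (4, -3).

(4, -3)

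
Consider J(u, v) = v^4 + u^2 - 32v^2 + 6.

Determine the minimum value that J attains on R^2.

-250

J(u,v) separates as P(u) + Q(v) + 6, so its minimum is min P + min Q + 6.
P'(u) = 2u vanishes at u ∈ {0}; Q'(v) = 4v(v - 4)(v + 4) vanishes at v ∈ {-4, 0, 4}.
Local minima of P (where P''>0): P(0)=0. Local minima of Q: Q(-4)=-256, Q(4)=-256.
So the global minimum of J is P(0) + Q(-4) + 6 = 0 − 256 + 6 = -250, attained at (0, -4).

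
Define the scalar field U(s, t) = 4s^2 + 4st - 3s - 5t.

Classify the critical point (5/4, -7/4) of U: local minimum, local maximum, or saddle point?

saddle point

The Hessian of U is constant: H = [[8, 4], [4, 0]].
det(H) = 8·0 − 4² = -16.
Since det(H) < 0, H is indefinite and the critical point is a saddle point.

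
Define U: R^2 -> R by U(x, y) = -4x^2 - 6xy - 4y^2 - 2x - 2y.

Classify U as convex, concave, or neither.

U is quadratic, so its Hessian is the constant matrix H = [[-8, -6], [-6, -8]].
det(H) = 28, tr(H) = -16.
det(H) > 0 and tr(H) < 0, so H is negative definite everywhere: concave.

concave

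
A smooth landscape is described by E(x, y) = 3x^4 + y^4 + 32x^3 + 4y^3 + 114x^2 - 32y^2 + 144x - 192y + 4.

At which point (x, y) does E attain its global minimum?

(-1, 4)

E(x,y) separates as P(x) + Q(y) + 4, so its minimum is min P + min Q + 4.
P'(x) = 12(x + 1)(x + 3)(x + 4) vanishes at x ∈ {-4, -3, -1}; Q'(y) = 4(y - 4)(y + 3)(y + 4) vanishes at y ∈ {-4, -3, 4}.
Local minima of P (where P''>0): P(-4)=-32, P(-1)=-59. Local minima of Q: Q(-4)=256, Q(4)=-768.
So the global minimum of E is P(-1) + Q(4) + 4 = -59 − 768 + 4 = -823, attained at (-1, 4).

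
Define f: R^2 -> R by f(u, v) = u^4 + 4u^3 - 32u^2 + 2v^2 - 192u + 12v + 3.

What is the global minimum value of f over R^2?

-783

f(u,v) separates as P(u) + Q(v) + 3, so its minimum is min P + min Q + 3.
P'(u) = 4(u - 4)(u + 3)(u + 4) vanishes at u ∈ {-4, -3, 4}; Q'(v) = 4v + 12 vanishes at v ∈ {-3}.
Local minima of P (where P''>0): P(-4)=256, P(4)=-768. Local minima of Q: Q(-3)=-18.
So the global minimum of f is P(4) + Q(-3) + 3 = -768 − 18 + 3 = -783, attained at (4, -3).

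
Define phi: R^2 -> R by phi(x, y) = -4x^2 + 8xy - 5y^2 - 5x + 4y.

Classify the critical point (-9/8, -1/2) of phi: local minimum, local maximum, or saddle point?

The Hessian of phi is constant: H = [[-8, 8], [8, -10]].
det(H) = (-8)·(-10) − 8² = 16.
det(H) > 0 and tr(H) = -18 < 0, so H is negative definite and the point is a local maximum.

local maximum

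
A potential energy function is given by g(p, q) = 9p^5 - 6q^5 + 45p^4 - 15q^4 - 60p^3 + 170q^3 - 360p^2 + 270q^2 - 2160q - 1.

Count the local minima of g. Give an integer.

g separates as a function of p plus a function of q, so ∇g=0 decouples.
∂g/∂p = 45p(p - 2)(p + 2)(p + 4) = 0 at p ∈ {-4, -2, 0, 2}; ∂g/∂q = -30(q - 3)(q - 2)(q + 3)(q + 4) = 0 at q ∈ {-4, -3, 2, 3}.
The Hessian is diagonal: diag(g_pp, g_qq). Second derivatives: g_pp(-4)=-2160, g_pp(-2)=720, g_pp(0)=-720, g_pp(2)=2160; g_qq(-4)=1260, g_qq(-3)=-900, g_qq(2)=900, g_qq(3)=-1260.
Local minima occur where both diagonal entries positive: (-2, -4), (-2, 2), (2, -4), (2, 2). Count: 4.

4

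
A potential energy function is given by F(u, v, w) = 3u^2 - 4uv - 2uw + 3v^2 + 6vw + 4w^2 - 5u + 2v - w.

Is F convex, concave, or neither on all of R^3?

F is quadratic, so its Hessian is the constant matrix H = [[6, -4, -2], [-4, 6, 6], [-2, 6, 8]].
Leading principal minors: 6, 20, 16.
All positive ⇒ H ≻ 0 ⇒ convex.

convex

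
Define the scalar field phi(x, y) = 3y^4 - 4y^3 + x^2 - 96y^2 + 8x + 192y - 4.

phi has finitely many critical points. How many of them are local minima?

2

phi separates as a function of x plus a function of y, so ∇phi=0 decouples.
∂phi/∂x = 2(x + 4) = 0 at x ∈ {-4}; ∂phi/∂y = 12(y - 4)(y - 1)(y + 4) = 0 at y ∈ {-4, 1, 4}.
The Hessian is diagonal: diag(phi_xx, phi_yy). Second derivatives: phi_xx(-4)=2; phi_yy(-4)=480, phi_yy(1)=-180, phi_yy(4)=288.
Local minima occur where both diagonal entries positive: (-4, -4), (-4, 4). Count: 2.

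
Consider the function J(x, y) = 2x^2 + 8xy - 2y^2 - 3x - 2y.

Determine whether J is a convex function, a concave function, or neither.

neither

J is quadratic, so its Hessian is the constant matrix H = [[4, 8], [8, -4]].
det(H) = -80, tr(H) = 0.
det(H) < 0, so H is indefinite: neither convex nor concave.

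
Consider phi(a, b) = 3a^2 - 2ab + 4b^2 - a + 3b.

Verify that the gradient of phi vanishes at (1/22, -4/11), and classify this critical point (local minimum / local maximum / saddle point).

∇phi = (6a - 2b - 1, -2a + 8b + 3); substituting (1/22, -4/11) gives ∇phi = (0, 0), so (1/22, -4/11) is indeed a critical point.
The Hessian of phi is constant: H = [[6, -2], [-2, 8]].
det(H) = 6·8 − (-2)² = 44.
det(H) > 0 and tr(H) = 14 > 0, so H is positive definite and the point is a local minimum.

local minimum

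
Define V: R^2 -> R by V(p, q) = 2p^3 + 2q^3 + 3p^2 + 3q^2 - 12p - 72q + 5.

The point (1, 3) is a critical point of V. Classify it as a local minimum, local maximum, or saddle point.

local minimum

The mixed partial ∂²V/∂p∂q is 0, so the Hessian at any point is diag(V_pp, V_qq) = diag(6(2p + 1), 6(2q + 1)).
At (1, 3): H = diag(18, 42).
Both eigenvalues are positive, so H is positive definite: a local minimum.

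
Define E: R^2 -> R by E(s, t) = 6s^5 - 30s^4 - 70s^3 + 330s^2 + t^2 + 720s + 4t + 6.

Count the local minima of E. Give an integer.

2

E separates as a function of s plus a function of t, so ∇E=0 decouples.
∂E/∂s = 30(s - 4)(s - 3)(s + 1)(s + 2) = 0 at s ∈ {-2, -1, 3, 4}; ∂E/∂t = 2(t + 2) = 0 at t ∈ {-2}.
The Hessian is diagonal: diag(E_ss, E_tt). Second derivatives: E_ss(-2)=-900, E_ss(-1)=600, E_ss(3)=-600, E_ss(4)=900; E_tt(-2)=2.
Local minima occur where both diagonal entries positive: (-1, -2), (4, -2). Count: 2.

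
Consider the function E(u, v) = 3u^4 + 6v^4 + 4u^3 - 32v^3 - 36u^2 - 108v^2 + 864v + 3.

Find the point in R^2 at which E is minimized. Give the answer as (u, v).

(-3, -3)

E(u,v) separates as P(u) + Q(v) + 3, so its minimum is min P + min Q + 3.
P'(u) = 12u(u - 2)(u + 3) vanishes at u ∈ {-3, 0, 2}; Q'(v) = 24(v - 4)(v - 3)(v + 3) vanishes at v ∈ {-3, 3, 4}.
Local minima of P (where P''>0): P(-3)=-189, P(2)=-64. Local minima of Q: Q(-3)=-2214, Q(4)=1216.
So the global minimum of E is P(-3) + Q(-3) + 3 = -189 − 2214 + 3 = -2400, attained at (-3, -3).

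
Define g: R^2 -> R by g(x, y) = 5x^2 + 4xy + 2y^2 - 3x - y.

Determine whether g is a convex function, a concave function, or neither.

convex

g is quadratic, so its Hessian is the constant matrix H = [[10, 4], [4, 4]].
det(H) = 24, tr(H) = 14.
det(H) > 0 and tr(H) > 0, so H is positive definite everywhere: convex.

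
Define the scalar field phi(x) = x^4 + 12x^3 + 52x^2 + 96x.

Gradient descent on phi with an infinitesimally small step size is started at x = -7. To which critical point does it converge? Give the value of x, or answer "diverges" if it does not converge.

phi'(x) = 4(x + 2)(x + 3)(x + 4), so phi'(-7) = -240.
Gradient descent moves in the -phi' direction, i.e. x is increasing.
The nearest critical point in that direction is x = -4, where phi'' = 8 > 0 (a local minimum). The iterate converges there.

-4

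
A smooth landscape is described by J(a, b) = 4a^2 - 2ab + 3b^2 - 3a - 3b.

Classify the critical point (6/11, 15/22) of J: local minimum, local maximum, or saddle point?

The Hessian of J is constant: H = [[8, -2], [-2, 6]].
det(H) = 8·6 − (-2)² = 44.
det(H) > 0 and tr(H) = 14 > 0, so H is positive definite and the point is a local minimum.

local minimum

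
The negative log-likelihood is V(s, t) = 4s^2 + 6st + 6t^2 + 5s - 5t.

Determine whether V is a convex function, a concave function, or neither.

V is quadratic, so its Hessian is the constant matrix H = [[8, 6], [6, 12]].
det(H) = 60, tr(H) = 20.
det(H) > 0 and tr(H) > 0, so H is positive definite everywhere: convex.

convex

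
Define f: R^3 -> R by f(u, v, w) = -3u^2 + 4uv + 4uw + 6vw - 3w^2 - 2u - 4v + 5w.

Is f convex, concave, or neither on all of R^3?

neither

f is quadratic, so its Hessian is the constant matrix H = [[-6, 4, 4], [4, 0, 6], [4, 6, -6]].
Leading principal minors: -6, -16, 504.
Neither pattern holds ⇒ H is indefinite ⇒ neither convex nor concave.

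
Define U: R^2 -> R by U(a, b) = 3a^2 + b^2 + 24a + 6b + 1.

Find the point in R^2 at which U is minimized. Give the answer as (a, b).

U(a,b) separates as P(a) + Q(b) + 1, so its minimum is min P + min Q + 1.
P'(a) = 6a + 24 vanishes at a ∈ {-4}; Q'(b) = 2b + 6 vanishes at b ∈ {-3}.
Local minima of P (where P''>0): P(-4)=-48. Local minima of Q: Q(-3)=-9.
So the global minimum of U is P(-4) + Q(-3) + 1 = -48 − 9 + 1 = -56, attained at (-4, -3).

(-4, -3)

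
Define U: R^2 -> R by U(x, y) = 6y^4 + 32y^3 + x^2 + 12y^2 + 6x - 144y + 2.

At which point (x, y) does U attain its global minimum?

U(x,y) separates as P(x) + Q(y) + 2, so its minimum is min P + min Q + 2.
P'(x) = 2x + 6 vanishes at x ∈ {-3}; Q'(y) = 24(y - 1)(y + 2)(y + 3) vanishes at y ∈ {-3, -2, 1}.
Local minima of P (where P''>0): P(-3)=-9. Local minima of Q: Q(-3)=162, Q(1)=-94.
So the global minimum of U is P(-3) + Q(1) + 2 = -9 − 94 + 2 = -101, attained at (-3, 1).

(-3, 1)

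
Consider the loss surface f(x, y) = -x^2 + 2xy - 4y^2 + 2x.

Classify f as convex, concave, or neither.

concave

f is quadratic, so its Hessian is the constant matrix H = [[-2, 2], [2, -8]].
det(H) = 12, tr(H) = -10.
det(H) > 0 and tr(H) < 0, so H is negative definite everywhere: concave.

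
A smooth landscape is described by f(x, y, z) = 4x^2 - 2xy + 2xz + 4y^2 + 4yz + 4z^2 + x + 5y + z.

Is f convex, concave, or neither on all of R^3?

convex

f is quadratic, so its Hessian is the constant matrix H = [[8, -2, 2], [-2, 8, 4], [2, 4, 8]].
Leading principal minors: 8, 60, 288.
All positive ⇒ H ≻ 0 ⇒ convex.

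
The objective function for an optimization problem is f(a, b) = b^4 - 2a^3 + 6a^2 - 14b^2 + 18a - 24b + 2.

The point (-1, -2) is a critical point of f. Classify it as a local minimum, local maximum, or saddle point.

local minimum

The mixed partial ∂²f/∂a∂b is 0, so the Hessian at any point is diag(f_aa, f_bb) = diag(12(-a + 1), 4(3b^2 - 7)).
At (-1, -2): H = diag(24, 20).
Both eigenvalues are positive, so H is positive definite: a local minimum.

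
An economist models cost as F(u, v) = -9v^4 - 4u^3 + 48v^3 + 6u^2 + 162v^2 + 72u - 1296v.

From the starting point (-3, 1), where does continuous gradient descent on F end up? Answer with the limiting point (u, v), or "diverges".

(-2, 3)

F is separable, so gradient descent decouples: u follows -∂F/∂u, v follows -∂F/∂v.
∂F/∂u = -12(u - 3)(u + 2); at u=-3 this is -72, so u increases.
∂F/∂v = -36(v - 4)(v - 3)(v + 3); at v=1 this is -864, so v increases.
u converges to its nearest critical value -2 (a local min of the u-part); v converges to 3. The iterate converges to (-2, 3).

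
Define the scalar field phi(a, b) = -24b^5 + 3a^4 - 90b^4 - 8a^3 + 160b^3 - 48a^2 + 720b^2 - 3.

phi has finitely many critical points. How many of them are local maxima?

phi separates as a function of a plus a function of b, so ∇phi=0 decouples.
∂phi/∂a = 12a(a - 4)(a + 2) = 0 at a ∈ {-2, 0, 4}; ∂phi/∂b = -120b(b - 2)(b + 2)(b + 3) = 0 at b ∈ {-3, -2, 0, 2}.
The Hessian is diagonal: diag(phi_aa, phi_bb). Second derivatives: phi_aa(-2)=144, phi_aa(0)=-96, phi_aa(4)=288; phi_bb(-3)=1800, phi_bb(-2)=-960, phi_bb(0)=1440, phi_bb(2)=-4800.
Local maxima occur where both diagonal entries negative: (0, -2), (0, 2). Count: 2.

2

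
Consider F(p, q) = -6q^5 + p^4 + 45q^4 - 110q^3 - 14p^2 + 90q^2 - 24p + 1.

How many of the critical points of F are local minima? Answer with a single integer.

F separates as a function of p plus a function of q, so ∇F=0 decouples.
∂F/∂p = 4(p - 3)(p + 1)(p + 2) = 0 at p ∈ {-2, -1, 3}; ∂F/∂q = -30q(q - 3)(q - 2)(q - 1) = 0 at q ∈ {0, 1, 2, 3}.
The Hessian is diagonal: diag(F_pp, F_qq). Second derivatives: F_pp(-2)=20, F_pp(-1)=-16, F_pp(3)=80; F_qq(0)=180, F_qq(1)=-60, F_qq(2)=60, F_qq(3)=-180.
Local minima occur where both diagonal entries positive: (-2, 0), (-2, 2), (3, 0), (3, 2). Count: 4.

4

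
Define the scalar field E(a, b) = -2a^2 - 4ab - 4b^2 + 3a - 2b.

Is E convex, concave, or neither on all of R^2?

E is quadratic, so its Hessian is the constant matrix H = [[-4, -4], [-4, -8]].
det(H) = 16, tr(H) = -12.
det(H) > 0 and tr(H) < 0, so H is negative definite everywhere: concave.

concave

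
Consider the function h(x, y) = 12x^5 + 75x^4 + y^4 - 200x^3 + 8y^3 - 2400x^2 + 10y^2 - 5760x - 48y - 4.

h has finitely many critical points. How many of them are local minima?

h separates as a function of x plus a function of y, so ∇h=0 decouples.
∂h/∂x = 60(x - 4)(x + 2)(x + 3)(x + 4) = 0 at x ∈ {-4, -3, -2, 4}; ∂h/∂y = 4(y - 1)(y + 3)(y + 4) = 0 at y ∈ {-4, -3, 1}.
The Hessian is diagonal: diag(h_xx, h_yy). Second derivatives: h_xx(-4)=-960, h_xx(-3)=420, h_xx(-2)=-720, h_xx(4)=20160; h_yy(-4)=20, h_yy(-3)=-16, h_yy(1)=80.
Local minima occur where both diagonal entries positive: (-3, -4), (-3, 1), (4, -4), (4, 1). Count: 4.

4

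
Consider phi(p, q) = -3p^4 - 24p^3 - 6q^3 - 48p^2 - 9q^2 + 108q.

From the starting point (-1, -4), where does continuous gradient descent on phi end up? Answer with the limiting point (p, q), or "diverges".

(-2, -3)

phi is separable, so gradient descent decouples: p follows -∂phi/∂p, q follows -∂phi/∂q.
∂phi/∂p = -12p(p + 2)(p + 4); at p=-1 this is 36, so p decreases.
∂phi/∂q = -18(q - 2)(q + 3); at q=-4 this is -108, so q increases.
p converges to its nearest critical value -2 (a local min of the p-part); q converges to -3. The iterate converges to (-2, -3).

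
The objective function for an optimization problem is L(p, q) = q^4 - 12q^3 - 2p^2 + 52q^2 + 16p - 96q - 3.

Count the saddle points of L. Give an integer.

2

L separates as a function of p plus a function of q, so ∇L=0 decouples.
∂L/∂p = -4(p - 4) = 0 at p ∈ {4}; ∂L/∂q = 4(q - 4)(q - 3)(q - 2) = 0 at q ∈ {2, 3, 4}.
The Hessian is diagonal: diag(L_pp, L_qq). Second derivatives: L_pp(4)=-4; L_qq(2)=8, L_qq(3)=-4, L_qq(4)=8.
Saddle points occur where the two diagonal entries have opposite signs: (4, 2), (4, 4). Count: 2.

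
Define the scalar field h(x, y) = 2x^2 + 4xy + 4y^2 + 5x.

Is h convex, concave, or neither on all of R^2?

convex

h is quadratic, so its Hessian is the constant matrix H = [[4, 4], [4, 8]].
det(H) = 16, tr(H) = 12.
det(H) > 0 and tr(H) > 0, so H is positive definite everywhere: convex.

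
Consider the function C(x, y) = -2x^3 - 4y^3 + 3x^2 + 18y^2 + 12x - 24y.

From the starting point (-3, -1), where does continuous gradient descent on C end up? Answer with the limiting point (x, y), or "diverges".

(-1, 1)

C is separable, so gradient descent decouples: x follows -∂C/∂x, y follows -∂C/∂y.
∂C/∂x = -6(x - 2)(x + 1); at x=-3 this is -60, so x increases.
∂C/∂y = -12(y - 2)(y - 1); at y=-1 this is -72, so y increases.
x converges to its nearest critical value -1 (a local min of the x-part); y converges to 1. The iterate converges to (-1, 1).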